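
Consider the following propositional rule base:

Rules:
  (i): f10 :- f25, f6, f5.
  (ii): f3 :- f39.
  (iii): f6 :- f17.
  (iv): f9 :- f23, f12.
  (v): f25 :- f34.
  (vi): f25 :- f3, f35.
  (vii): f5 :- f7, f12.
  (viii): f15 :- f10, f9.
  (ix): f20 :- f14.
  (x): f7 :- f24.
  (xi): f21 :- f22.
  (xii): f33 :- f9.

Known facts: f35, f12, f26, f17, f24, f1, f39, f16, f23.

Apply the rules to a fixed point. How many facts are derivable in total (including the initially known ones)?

Round 1 fires (ii), (iii), (iv), (x), giving f3, f6, f9, f7.
Round 2 fires (vi), (vii), (xii), giving f25, f5, f33.
Round 3 fires (i), giving f10.
Round 4 fires (viii), giving f15.
Closure: {f1, f10, f12, f15, f16, f17, f23, f24, f25, f26, f3, f33, f35, f39, f5, f6, f7, f9} — 18 facts.

18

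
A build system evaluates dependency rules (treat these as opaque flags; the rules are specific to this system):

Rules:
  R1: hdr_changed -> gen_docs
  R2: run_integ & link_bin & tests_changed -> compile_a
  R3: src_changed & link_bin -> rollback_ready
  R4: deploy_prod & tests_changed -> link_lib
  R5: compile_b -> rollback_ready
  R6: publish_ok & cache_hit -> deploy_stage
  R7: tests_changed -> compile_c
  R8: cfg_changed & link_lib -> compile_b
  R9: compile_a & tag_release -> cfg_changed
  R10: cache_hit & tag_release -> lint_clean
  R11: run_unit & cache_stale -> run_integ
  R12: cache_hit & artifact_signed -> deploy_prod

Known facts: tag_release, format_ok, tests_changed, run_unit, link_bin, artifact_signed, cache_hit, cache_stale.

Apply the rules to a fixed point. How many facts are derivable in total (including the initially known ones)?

17

Round 1: R7 [tests_changed -> compile_c]; R10 [cache_hit & tag_release -> lint_clean]; R11 [run_unit & cache_stale -> run_integ]; R12 [cache_hit & artifact_signed -> deploy_prod]. New: compile_c, lint_clean, run_integ, deploy_prod.
Round 2: R2 [run_integ & link_bin & tests_changed -> compile_a]; R4 [deploy_prod & tests_changed -> link_lib]. New: compile_a, link_lib.
Round 3: R9 [compile_a & tag_release -> cfg_changed]. New: cfg_changed.
Round 4: R8 [cfg_changed & link_lib -> compile_b]. New: compile_b.
Round 5: R5 [compile_b -> rollback_ready]. New: rollback_ready.
Closure: {artifact_signed, cache_hit, cache_stale, cfg_changed, compile_a, compile_b, compile_c, deploy_prod, format_ok, link_bin, link_lib, lint_clean, rollback_ready, run_integ, run_unit, tag_release, tests_changed} — 17 facts.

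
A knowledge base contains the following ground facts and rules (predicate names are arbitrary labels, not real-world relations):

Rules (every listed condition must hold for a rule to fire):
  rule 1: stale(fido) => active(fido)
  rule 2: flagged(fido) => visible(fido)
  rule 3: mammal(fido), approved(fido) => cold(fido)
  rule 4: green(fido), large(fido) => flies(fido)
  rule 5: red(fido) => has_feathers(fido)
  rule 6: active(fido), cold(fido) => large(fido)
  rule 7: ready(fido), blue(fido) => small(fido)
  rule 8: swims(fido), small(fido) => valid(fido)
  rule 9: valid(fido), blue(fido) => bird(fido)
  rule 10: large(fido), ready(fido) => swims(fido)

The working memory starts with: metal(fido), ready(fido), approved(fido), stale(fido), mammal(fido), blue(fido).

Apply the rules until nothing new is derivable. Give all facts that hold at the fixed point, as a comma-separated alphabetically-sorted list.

active(fido), approved(fido), bird(fido), blue(fido), cold(fido), large(fido), mammal(fido), metal(fido), ready(fido), small(fido), stale(fido), swims(fido), valid(fido)

Round 1: rule 1 [stale(fido) => active(fido)]; rule 3 [mammal(fido), approved(fido) => cold(fido)]; rule 7 [ready(fido), blue(fido) => small(fido)]. Adds active(fido), cold(fido), small(fido).
Round 2: rule 6 [active(fido), cold(fido) => large(fido)]. Adds large(fido).
Round 3: rule 10 [large(fido), ready(fido) => swims(fido)]. Adds swims(fido).
Round 4: rule 8 [swims(fido), small(fido) => valid(fido)]. Adds valid(fido).
Round 5: rule 9 [valid(fido), blue(fido) => bird(fido)]. Adds bird(fido).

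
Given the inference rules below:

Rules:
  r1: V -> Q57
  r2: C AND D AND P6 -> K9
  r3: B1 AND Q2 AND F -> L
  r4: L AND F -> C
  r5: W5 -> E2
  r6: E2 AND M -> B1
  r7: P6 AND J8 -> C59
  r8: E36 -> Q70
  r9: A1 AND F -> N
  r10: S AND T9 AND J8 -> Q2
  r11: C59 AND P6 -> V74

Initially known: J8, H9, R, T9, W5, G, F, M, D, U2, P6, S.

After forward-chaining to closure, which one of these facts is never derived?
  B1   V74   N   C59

N

Round 1: r5 [W5 -> E2]; r7 [P6 AND J8 -> C59]; r10 [S AND T9 AND J8 -> Q2]. New: E2, C59, Q2.
Round 2: r6 [E2 AND M -> B1]; r11 [C59 AND P6 -> V74]. New: B1, V74.
Round 3: r3 [B1 AND Q2 AND F -> L]. New: L.
Round 4: r4 [L AND F -> C]. New: C.
Round 5: r2 [C AND D AND P6 -> K9]. New: K9.
Derived: V74 (round 2), B1 (round 2), C59 (round 1). N never appears in any round.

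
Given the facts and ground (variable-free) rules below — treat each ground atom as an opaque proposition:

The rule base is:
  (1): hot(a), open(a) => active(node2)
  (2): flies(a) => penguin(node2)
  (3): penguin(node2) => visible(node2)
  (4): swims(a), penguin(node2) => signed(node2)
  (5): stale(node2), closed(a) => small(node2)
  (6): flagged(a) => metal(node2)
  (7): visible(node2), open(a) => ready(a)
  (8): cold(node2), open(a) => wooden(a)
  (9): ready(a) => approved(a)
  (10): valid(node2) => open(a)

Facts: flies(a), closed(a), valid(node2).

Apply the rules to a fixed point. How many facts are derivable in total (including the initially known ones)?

8

Round 1: (2) [flies(a) => penguin(node2)]; (10) [valid(node2) => open(a)]. Adds penguin(node2), open(a).
Round 2: (3) [penguin(node2) => visible(node2)]. Adds visible(node2).
Round 3: (7) [visible(node2), open(a) => ready(a)]. Adds ready(a).
Round 4: (9) [ready(a) => approved(a)]. Adds approved(a).
Closure: {approved(a), closed(a), flies(a), open(a), penguin(node2), ready(a), valid(node2), visible(node2)} — 8 facts.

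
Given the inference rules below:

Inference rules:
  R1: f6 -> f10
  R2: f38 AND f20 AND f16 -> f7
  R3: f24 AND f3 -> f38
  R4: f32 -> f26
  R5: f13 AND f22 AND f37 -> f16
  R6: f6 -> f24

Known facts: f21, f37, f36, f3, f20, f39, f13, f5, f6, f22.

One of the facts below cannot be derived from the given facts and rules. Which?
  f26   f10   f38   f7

Round 1 fires R1, R5, R6, giving f10, f16, f24.
Round 2 fires R3, giving f38.
Round 3 fires R2, giving f7.
Derived: f7 (round 3), f38 (round 2), f10 (round 1). f26 never appears in any round.

f26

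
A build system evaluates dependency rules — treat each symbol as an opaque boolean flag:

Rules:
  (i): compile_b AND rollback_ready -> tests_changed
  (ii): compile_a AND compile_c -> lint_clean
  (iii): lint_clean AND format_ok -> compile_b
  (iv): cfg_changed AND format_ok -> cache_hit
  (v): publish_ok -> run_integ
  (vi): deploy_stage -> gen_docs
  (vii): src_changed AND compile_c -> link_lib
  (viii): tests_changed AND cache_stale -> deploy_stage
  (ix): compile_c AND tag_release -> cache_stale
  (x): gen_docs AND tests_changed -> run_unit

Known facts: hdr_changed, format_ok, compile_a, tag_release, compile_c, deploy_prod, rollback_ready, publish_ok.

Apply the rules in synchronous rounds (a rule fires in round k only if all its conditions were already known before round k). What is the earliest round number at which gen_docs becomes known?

5

Round 1 — (ii), (v), (ix), derive lint_clean, run_integ, cache_stale.
Round 2 — (iii), derive compile_b.
Round 3 — (i), derive tests_changed.
Round 4 — (viii), derive deploy_stage.
Round 5 — (vi), derive gen_docs.
gen_docs first appears in round 5.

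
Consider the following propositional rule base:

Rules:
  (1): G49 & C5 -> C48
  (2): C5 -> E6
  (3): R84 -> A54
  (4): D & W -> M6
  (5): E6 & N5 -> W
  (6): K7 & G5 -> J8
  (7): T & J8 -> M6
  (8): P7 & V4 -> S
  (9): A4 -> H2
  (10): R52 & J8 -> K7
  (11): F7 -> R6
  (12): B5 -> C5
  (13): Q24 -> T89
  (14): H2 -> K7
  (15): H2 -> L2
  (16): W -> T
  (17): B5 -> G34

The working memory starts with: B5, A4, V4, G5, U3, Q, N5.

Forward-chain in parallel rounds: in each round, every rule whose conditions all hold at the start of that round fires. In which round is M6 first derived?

Round 1: (9) [A4 -> H2]; (12) [B5 -> C5]; (17) [B5 -> G34]. New: H2, C5, G34.
Round 2: (2) [C5 -> E6]; (14) [H2 -> K7]; (15) [H2 -> L2]. New: E6, K7, L2.
Round 3: (5) [E6 & N5 -> W]; (6) [K7 & G5 -> J8]. New: W, J8.
Round 4: (16) [W -> T]. New: T.
Round 5: (7) [T & J8 -> M6]. New: M6.
M6 first appears in round 5.

5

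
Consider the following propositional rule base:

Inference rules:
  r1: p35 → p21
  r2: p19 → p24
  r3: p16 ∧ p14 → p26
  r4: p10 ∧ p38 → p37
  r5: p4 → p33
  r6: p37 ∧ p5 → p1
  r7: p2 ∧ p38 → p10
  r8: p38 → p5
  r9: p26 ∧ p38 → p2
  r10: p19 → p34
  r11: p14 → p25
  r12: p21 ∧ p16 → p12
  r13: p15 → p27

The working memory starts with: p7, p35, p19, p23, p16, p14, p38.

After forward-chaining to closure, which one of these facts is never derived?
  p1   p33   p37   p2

[1] r1 [p35 → p21]; r2 [p19 → p24]; r3 [p16 ∧ p14 → p26]; r8 [p38 → p5]; r10 [p19 → p34]; r11 [p14 → p25]. ⇒ new: p21, p24, p26, p5, p34, p25.
[2] r9 [p26 ∧ p38 → p2]; r12 [p21 ∧ p16 → p12]. ⇒ new: p2, p12.
[3] r7 [p2 ∧ p38 → p10]. ⇒ new: p10.
[4] r4 [p10 ∧ p38 → p37]. ⇒ new: p37.
[5] r6 [p37 ∧ p5 → p1]. ⇒ new: p1.
Derived: p37 (round 4), p1 (round 5), p2 (round 2). p33 never appears in any round.

p33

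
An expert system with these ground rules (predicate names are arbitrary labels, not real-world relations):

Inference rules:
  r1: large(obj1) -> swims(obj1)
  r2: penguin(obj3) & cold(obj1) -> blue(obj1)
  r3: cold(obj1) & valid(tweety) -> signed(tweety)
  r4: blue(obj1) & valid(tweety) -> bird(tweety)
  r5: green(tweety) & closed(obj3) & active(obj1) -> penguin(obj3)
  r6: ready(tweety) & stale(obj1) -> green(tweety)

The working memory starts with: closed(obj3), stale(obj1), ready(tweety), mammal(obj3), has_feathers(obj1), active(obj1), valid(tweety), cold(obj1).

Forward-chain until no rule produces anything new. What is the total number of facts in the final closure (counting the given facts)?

[1] r3 [cold(obj1) & valid(tweety) -> signed(tweety)]; r6 [ready(tweety) & stale(obj1) -> green(tweety)]. ⇒ new: signed(tweety), green(tweety).
[2] r5 [green(tweety) & closed(obj3) & active(obj1) -> penguin(obj3)]. ⇒ new: penguin(obj3).
[3] r2 [penguin(obj3) & cold(obj1) -> blue(obj1)]. ⇒ new: blue(obj1).
[4] r4 [blue(obj1) & valid(tweety) -> bird(tweety)]. ⇒ new: bird(tweety).
Closure: {active(obj1), bird(tweety), blue(obj1), closed(obj3), cold(obj1), green(tweety), has_feathers(obj1), mammal(obj3), penguin(obj3), ready(tweety), signed(tweety), stale(obj1), valid(tweety)} — 13 facts.

13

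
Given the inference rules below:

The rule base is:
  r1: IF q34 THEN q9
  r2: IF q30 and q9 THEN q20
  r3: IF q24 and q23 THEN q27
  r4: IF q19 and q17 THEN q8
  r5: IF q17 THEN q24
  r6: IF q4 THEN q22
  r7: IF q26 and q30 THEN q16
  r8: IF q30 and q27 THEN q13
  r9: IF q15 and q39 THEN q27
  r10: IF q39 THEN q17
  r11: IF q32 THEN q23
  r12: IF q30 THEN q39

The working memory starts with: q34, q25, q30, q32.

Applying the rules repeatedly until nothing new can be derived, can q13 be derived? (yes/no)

yes

Round 1: r1 [IF q34 THEN q9]; r11 [IF q32 THEN q23]; r12 [IF q30 THEN q39]. Adds q9, q23, q39.
Round 2: r2 [IF q30 and q9 THEN q20]; r10 [IF q39 THEN q17]. Adds q20, q17.
Round 3: r5 [IF q17 THEN q24]. Adds q24.
Round 4: r3 [IF q24 and q23 THEN q27]. Adds q27.
Round 5: r8 [IF q30 and q27 THEN q13]. Adds q13.
q13 appears in round 5, so it is derivable.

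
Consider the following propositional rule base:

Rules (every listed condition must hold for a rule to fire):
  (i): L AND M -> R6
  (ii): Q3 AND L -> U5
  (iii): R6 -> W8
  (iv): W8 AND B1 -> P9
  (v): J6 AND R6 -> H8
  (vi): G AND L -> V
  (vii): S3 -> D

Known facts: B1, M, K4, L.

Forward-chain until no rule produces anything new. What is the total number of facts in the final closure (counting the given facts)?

Round 1 fires (i), giving R6.
Round 2 fires (iii), giving W8.
Round 3 fires (iv), giving P9.
Closure: {B1, K4, L, M, P9, R6, W8} — 7 facts.

7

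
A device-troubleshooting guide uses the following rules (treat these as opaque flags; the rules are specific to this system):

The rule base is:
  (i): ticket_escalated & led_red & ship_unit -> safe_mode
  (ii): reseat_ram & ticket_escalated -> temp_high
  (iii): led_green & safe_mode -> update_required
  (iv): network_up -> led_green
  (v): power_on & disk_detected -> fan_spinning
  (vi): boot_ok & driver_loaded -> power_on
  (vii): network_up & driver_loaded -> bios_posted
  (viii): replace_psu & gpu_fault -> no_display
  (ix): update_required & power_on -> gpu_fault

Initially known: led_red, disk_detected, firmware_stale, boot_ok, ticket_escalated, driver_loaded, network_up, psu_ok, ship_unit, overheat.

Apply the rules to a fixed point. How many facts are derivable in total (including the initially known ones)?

17

Round 1 — (i), (iv), (vi), (vii), derive safe_mode, led_green, power_on, bios_posted.
Round 2 — (iii), (v), derive update_required, fan_spinning.
Round 3 — (ix), derive gpu_fault.
Closure: {bios_posted, boot_ok, disk_detected, driver_loaded, fan_spinning, firmware_stale, gpu_fault, led_green, led_red, network_up, overheat, power_on, psu_ok, safe_mode, ship_unit, ticket_escalated, update_required} — 17 facts.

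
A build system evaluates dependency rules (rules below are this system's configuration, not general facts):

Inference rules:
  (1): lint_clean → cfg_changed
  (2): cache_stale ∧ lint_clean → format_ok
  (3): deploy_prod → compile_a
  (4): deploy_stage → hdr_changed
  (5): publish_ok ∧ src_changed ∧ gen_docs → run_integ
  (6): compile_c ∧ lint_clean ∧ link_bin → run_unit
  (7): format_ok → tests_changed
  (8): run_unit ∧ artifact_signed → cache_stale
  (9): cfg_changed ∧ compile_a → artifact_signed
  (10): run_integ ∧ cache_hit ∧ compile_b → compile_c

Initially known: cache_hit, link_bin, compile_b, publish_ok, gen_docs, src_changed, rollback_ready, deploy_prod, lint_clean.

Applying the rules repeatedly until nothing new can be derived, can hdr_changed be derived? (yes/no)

Round 1 — (1), (3), (5), derive cfg_changed, compile_a, run_integ.
Round 2 — (9), (10), derive artifact_signed, compile_c.
Round 3 — (6), derive run_unit.
Round 4 — (8), derive cache_stale.
Round 5 — (2), derive format_ok.
Round 6 — (7), derive tests_changed.
Fixed point reached. hdr_changed is concluded only by (4); (4) needs deploy_stage (never derived).

no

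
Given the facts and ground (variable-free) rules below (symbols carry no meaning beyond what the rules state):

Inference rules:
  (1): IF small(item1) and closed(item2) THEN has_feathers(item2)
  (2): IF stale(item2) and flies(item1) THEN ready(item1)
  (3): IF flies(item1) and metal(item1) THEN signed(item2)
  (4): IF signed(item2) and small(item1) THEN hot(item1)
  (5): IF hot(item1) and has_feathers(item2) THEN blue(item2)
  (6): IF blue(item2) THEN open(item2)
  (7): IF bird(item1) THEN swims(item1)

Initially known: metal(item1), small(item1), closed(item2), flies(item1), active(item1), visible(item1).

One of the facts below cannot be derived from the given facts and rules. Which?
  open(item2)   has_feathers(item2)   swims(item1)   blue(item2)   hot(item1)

Round 1: (1) [IF small(item1) and closed(item2) THEN has_feathers(item2)]; (3) [IF flies(item1) and metal(item1) THEN signed(item2)]. New: has_feathers(item2), signed(item2).
Round 2: (4) [IF signed(item2) and small(item1) THEN hot(item1)]. New: hot(item1).
Round 3: (5) [IF hot(item1) and has_feathers(item2) THEN blue(item2)]. New: blue(item2).
Round 4: (6) [IF blue(item2) THEN open(item2)]. New: open(item2).
Derived: has_feathers(item2) (round 1), open(item2) (round 4), hot(item1) (round 2), blue(item2) (round 3). swims(item1) never appears in any round.

swims(item1)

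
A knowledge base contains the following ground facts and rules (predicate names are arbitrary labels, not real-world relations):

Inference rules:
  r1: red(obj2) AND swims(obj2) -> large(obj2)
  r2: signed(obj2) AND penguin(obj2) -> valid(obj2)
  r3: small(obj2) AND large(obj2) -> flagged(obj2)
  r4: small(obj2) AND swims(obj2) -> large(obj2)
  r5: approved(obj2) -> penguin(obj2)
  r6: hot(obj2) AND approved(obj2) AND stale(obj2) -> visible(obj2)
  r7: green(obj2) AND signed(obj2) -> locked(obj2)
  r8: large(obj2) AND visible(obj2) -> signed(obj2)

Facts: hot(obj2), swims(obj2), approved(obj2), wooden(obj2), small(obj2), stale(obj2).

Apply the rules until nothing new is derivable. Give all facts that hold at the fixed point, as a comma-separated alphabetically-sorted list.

approved(obj2), flagged(obj2), hot(obj2), large(obj2), penguin(obj2), signed(obj2), small(obj2), stale(obj2), swims(obj2), valid(obj2), visible(obj2), wooden(obj2)

[1] r4 [small(obj2) AND swims(obj2) -> large(obj2)]; r5 [approved(obj2) -> penguin(obj2)]; r6 [hot(obj2) AND approved(obj2) AND stale(obj2) -> visible(obj2)]. ⇒ new: large(obj2), penguin(obj2), visible(obj2).
[2] r3 [small(obj2) AND large(obj2) -> flagged(obj2)]; r8 [large(obj2) AND visible(obj2) -> signed(obj2)]. ⇒ new: flagged(obj2), signed(obj2).
[3] r2 [signed(obj2) AND penguin(obj2) -> valid(obj2)]. ⇒ new: valid(obj2).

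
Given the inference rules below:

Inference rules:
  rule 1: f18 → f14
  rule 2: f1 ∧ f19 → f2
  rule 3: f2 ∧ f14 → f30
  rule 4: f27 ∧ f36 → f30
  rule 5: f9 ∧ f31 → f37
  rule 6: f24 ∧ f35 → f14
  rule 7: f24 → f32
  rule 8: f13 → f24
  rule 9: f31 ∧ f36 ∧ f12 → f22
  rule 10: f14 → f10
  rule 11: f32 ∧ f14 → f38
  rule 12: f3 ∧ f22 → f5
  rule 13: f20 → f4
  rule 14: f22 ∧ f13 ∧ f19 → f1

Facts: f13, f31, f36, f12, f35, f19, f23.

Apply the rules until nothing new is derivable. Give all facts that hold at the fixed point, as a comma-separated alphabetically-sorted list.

Round 1 fires rule 8, rule 9, giving f24, f22.
Round 2 fires rule 6, rule 7, rule 14, giving f14, f32, f1.
Round 3 fires rule 2, rule 10, rule 11, giving f2, f10, f38.
Round 4 fires rule 3, giving f30.

f1, f10, f12, f13, f14, f19, f2, f22, f23, f24, f30, f31, f32, f35, f36, f38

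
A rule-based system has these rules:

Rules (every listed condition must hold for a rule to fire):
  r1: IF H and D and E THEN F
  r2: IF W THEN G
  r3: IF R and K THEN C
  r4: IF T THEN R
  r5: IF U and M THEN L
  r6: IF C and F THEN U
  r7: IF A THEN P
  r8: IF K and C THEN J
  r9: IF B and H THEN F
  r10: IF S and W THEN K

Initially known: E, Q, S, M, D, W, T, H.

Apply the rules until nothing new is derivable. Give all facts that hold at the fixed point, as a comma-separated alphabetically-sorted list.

C, D, E, F, G, H, J, K, L, M, Q, R, S, T, U, W

Round 1: r1 [IF H and D and E THEN F]; r2 [IF W THEN G]; r4 [IF T THEN R]; r10 [IF S and W THEN K]. Adds F, G, R, K.
Round 2: r3 [IF R and K THEN C]. Adds C.
Round 3: r6 [IF C and F THEN U]; r8 [IF K and C THEN J]. Adds U, J.
Round 4: r5 [IF U and M THEN L]. Adds L.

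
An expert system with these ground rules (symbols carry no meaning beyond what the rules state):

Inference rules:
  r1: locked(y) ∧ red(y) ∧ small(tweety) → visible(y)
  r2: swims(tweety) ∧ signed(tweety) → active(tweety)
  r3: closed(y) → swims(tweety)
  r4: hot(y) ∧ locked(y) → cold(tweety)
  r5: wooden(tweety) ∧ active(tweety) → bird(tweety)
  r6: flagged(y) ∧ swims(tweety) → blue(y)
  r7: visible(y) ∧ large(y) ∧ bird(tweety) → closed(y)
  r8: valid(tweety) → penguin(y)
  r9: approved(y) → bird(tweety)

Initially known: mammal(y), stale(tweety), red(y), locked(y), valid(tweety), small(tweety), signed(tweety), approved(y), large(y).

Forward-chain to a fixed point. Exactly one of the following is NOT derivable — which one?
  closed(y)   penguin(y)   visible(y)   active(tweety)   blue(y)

blue(y)

Round 1 fires r1, r8, r9, giving visible(y), penguin(y), bird(tweety).
Round 2 fires r7, giving closed(y).
Round 3 fires r3, giving swims(tweety).
Round 4 fires r2, giving active(tweety).
Derived: closed(y) (round 2), active(tweety) (round 4), visible(y) (round 1), penguin(y) (round 1). blue(y) never appears in any round.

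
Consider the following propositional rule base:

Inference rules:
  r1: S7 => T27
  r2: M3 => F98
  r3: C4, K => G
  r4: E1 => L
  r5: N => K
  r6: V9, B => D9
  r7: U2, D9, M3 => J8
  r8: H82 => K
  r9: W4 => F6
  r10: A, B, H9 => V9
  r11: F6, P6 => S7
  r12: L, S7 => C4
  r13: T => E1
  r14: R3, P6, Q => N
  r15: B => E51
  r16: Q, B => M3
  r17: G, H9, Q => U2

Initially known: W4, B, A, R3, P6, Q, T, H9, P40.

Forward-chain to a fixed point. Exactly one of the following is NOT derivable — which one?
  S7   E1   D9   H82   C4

H82

[1] r9 [W4 => F6]; r10 [A, B, H9 => V9]; r13 [T => E1]; r14 [R3, P6, Q => N]; r15 [B => E51]; r16 [Q, B => M3]. ⇒ new: F6, V9, E1, N, E51, M3.
[2] r2 [M3 => F98]; r4 [E1 => L]; r5 [N => K]; r6 [V9, B => D9]; r11 [F6, P6 => S7]. ⇒ new: F98, L, K, D9, S7.
[3] r1 [S7 => T27]; r12 [L, S7 => C4]. ⇒ new: T27, C4.
[4] r3 [C4, K => G]. ⇒ new: G.
[5] r17 [G, H9, Q => U2]. ⇒ new: U2.
[6] r7 [U2, D9, M3 => J8]. ⇒ new: J8.
Derived: C4 (round 3), S7 (round 2), D9 (round 2), E1 (round 1). H82 never appears in any round.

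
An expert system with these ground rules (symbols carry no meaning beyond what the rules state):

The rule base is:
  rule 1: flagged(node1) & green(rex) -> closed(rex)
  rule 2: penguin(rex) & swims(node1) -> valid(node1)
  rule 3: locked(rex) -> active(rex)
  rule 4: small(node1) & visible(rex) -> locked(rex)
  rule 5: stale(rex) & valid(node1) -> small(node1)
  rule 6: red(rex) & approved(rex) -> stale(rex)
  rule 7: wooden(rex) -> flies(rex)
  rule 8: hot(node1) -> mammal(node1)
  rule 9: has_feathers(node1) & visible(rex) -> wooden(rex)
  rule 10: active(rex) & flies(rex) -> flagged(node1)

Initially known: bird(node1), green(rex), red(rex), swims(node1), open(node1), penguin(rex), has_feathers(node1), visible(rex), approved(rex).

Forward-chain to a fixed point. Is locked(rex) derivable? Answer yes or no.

Round 1 fires rule 2, rule 6, rule 9, giving valid(node1), stale(rex), wooden(rex).
Round 2 fires rule 5, rule 7, giving small(node1), flies(rex).
Round 3 fires rule 4, giving locked(rex).
Round 4 fires rule 3, giving active(rex).
Round 5 fires rule 10, giving flagged(node1).
Round 6 fires rule 1, giving closed(rex).
locked(rex) appears in round 3, so it is derivable.

yes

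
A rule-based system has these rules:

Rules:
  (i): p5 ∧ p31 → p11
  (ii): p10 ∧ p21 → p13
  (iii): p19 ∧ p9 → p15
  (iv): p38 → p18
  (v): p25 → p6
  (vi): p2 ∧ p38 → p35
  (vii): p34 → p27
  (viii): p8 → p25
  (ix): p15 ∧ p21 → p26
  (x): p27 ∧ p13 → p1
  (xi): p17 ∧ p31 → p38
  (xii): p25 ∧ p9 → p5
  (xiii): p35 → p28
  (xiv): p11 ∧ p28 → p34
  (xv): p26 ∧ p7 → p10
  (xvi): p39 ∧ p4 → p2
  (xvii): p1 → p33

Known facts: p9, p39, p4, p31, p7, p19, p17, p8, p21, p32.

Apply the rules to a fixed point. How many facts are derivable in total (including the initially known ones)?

Round 1: (iii) [p19 ∧ p9 → p15]; (viii) [p8 → p25]; (xi) [p17 ∧ p31 → p38]; (xvi) [p39 ∧ p4 → p2]. New: p15, p25, p38, p2.
Round 2: (iv) [p38 → p18]; (v) [p25 → p6]; (vi) [p2 ∧ p38 → p35]; (ix) [p15 ∧ p21 → p26]; (xii) [p25 ∧ p9 → p5]. New: p18, p6, p35, p26, p5.
Round 3: (i) [p5 ∧ p31 → p11]; (xiii) [p35 → p28]; (xv) [p26 ∧ p7 → p10]. New: p11, p28, p10.
Round 4: (ii) [p10 ∧ p21 → p13]; (xiv) [p11 ∧ p28 → p34]. New: p13, p34.
Round 5: (vii) [p34 → p27]. New: p27.
Round 6: (x) [p27 ∧ p13 → p1]. New: p1.
Round 7: (xvii) [p1 → p33]. New: p33.
Closure: {p1, p10, p11, p13, p15, p17, p18, p19, p2, p21, p25, p26, p27, p28, p31, p32, p33, p34, p35, p38, p39, p4, p5, p6, p7, p8, p9} — 27 facts.

27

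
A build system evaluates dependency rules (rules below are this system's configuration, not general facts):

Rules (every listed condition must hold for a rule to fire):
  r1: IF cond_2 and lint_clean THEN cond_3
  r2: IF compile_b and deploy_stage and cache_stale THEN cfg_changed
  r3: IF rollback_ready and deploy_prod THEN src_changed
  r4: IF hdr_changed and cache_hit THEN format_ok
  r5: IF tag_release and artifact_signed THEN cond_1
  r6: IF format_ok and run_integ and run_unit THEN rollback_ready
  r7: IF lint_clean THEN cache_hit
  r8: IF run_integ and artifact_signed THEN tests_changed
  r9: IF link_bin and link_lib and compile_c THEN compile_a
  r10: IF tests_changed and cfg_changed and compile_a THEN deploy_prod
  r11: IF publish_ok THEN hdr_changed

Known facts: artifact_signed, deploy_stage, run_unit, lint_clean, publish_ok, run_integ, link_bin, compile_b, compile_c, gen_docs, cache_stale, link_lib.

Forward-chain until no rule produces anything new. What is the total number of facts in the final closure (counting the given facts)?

21

Round 1: r2 [IF compile_b and deploy_stage and cache_stale THEN cfg_changed]; r7 [IF lint_clean THEN cache_hit]; r8 [IF run_integ and artifact_signed THEN tests_changed]; r9 [IF link_bin and link_lib and compile_c THEN compile_a]; r11 [IF publish_ok THEN hdr_changed]. Adds cfg_changed, cache_hit, tests_changed, compile_a, hdr_changed.
Round 2: r4 [IF hdr_changed and cache_hit THEN format_ok]; r10 [IF tests_changed and cfg_changed and compile_a THEN deploy_prod]. Adds format_ok, deploy_prod.
Round 3: r6 [IF format_ok and run_integ and run_unit THEN rollback_ready]. Adds rollback_ready.
Round 4: r3 [IF rollback_ready and deploy_prod THEN src_changed]. Adds src_changed.
Closure: {artifact_signed, cache_hit, cache_stale, cfg_changed, compile_a, compile_b, compile_c, deploy_prod, deploy_stage, format_ok, gen_docs, hdr_changed, link_bin, link_lib, lint_clean, publish_ok, rollback_ready, run_integ, run_unit, src_changed, tests_changed} — 21 facts.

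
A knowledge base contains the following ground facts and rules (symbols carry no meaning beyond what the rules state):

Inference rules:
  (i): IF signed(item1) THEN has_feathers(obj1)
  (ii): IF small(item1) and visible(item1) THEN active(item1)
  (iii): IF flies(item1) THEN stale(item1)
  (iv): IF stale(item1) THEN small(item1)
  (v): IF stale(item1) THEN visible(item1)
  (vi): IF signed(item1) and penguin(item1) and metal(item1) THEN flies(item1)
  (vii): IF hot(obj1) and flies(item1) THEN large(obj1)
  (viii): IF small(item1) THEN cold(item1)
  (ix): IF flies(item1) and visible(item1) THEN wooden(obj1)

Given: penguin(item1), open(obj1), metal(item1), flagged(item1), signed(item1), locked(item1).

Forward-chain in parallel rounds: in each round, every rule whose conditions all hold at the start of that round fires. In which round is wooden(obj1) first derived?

4

Round 1 fires (i), (vi), giving has_feathers(obj1), flies(item1).
Round 2 fires (iii), giving stale(item1).
Round 3 fires (iv), (v), giving small(item1), visible(item1).
Round 4 fires (ii), (viii), (ix), giving active(item1), cold(item1), wooden(obj1).
wooden(obj1) first appears in round 4.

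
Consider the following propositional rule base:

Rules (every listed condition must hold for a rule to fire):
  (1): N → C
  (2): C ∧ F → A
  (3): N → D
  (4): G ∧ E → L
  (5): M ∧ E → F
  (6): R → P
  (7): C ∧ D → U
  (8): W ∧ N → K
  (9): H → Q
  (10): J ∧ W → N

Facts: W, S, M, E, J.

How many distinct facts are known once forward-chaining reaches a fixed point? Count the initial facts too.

Round 1: (5) [M ∧ E → F]; (10) [J ∧ W → N]. New: F, N.
Round 2: (1) [N → C]; (3) [N → D]; (8) [W ∧ N → K]. New: C, D, K.
Round 3: (2) [C ∧ F → A]; (7) [C ∧ D → U]. New: A, U.
Closure: {A, C, D, E, F, J, K, M, N, S, U, W} — 12 facts.

12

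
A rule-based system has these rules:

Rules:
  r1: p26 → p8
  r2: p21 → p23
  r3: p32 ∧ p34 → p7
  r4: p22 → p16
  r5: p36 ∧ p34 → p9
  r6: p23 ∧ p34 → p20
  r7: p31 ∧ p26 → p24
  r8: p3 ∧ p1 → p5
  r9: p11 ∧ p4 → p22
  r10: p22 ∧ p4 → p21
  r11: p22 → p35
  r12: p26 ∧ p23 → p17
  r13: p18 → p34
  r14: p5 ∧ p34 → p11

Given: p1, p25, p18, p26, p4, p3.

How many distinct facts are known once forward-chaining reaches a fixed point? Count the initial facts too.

[1] r1 [p26 → p8]; r8 [p3 ∧ p1 → p5]; r13 [p18 → p34]. ⇒ new: p8, p5, p34.
[2] r14 [p5 ∧ p34 → p11]. ⇒ new: p11.
[3] r9 [p11 ∧ p4 → p22]. ⇒ new: p22.
[4] r4 [p22 → p16]; r10 [p22 ∧ p4 → p21]; r11 [p22 → p35]. ⇒ new: p16, p21, p35.
[5] r2 [p21 → p23]. ⇒ new: p23.
[6] r6 [p23 ∧ p34 → p20]; r12 [p26 ∧ p23 → p17]. ⇒ new: p20, p17.
Closure: {p1, p11, p16, p17, p18, p20, p21, p22, p23, p25, p26, p3, p34, p35, p4, p5, p8} — 17 facts.

17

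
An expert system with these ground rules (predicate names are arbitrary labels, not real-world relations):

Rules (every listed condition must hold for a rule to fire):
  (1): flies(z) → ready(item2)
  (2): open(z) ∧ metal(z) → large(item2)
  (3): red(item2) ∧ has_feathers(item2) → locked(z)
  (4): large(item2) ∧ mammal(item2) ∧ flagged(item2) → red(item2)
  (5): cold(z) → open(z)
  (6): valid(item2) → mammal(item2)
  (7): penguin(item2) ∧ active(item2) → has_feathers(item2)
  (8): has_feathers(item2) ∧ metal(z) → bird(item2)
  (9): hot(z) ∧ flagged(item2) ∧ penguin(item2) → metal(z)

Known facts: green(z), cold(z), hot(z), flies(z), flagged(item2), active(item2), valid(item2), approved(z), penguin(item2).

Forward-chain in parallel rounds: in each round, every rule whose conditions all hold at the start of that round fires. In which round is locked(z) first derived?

Round 1 fires (1), (5), (6), (7), (9), giving ready(item2), open(z), mammal(item2), has_feathers(item2), metal(z).
Round 2 fires (2), (8), giving large(item2), bird(item2).
Round 3 fires (4), giving red(item2).
Round 4 fires (3), giving locked(z).
locked(z) first appears in round 4.

4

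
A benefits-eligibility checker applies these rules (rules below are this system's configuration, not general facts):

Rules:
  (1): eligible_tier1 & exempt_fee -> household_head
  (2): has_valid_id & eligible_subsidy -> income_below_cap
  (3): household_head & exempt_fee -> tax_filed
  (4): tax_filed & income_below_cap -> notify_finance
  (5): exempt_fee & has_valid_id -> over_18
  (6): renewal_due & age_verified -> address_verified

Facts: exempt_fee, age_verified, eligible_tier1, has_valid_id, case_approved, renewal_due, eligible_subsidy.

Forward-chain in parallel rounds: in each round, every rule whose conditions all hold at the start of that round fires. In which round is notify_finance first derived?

3

Round 1 — (1), (2), (5), (6), derive household_head, income_below_cap, over_18, address_verified.
Round 2 — (3), derive tax_filed.
Round 3 — (4), derive notify_finance.
notify_finance first appears in round 3.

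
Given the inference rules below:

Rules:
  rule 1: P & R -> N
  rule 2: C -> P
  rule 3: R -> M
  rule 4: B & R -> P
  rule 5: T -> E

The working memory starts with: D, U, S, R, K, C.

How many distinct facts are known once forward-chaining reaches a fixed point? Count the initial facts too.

9

Round 1 — rule 2, rule 3, derive P, M.
Round 2 — rule 1, derive N.
Closure: {C, D, K, M, N, P, R, S, U} — 9 facts.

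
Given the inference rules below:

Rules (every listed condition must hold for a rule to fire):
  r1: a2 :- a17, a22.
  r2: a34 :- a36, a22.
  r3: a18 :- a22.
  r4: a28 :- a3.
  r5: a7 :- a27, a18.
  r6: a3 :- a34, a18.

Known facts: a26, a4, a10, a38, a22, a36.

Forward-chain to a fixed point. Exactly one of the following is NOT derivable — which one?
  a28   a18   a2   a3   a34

[1] r2 [a34 :- a36, a22.]; r3 [a18 :- a22.]. ⇒ new: a34, a18.
[2] r6 [a3 :- a34, a18.]. ⇒ new: a3.
[3] r4 [a28 :- a3.]. ⇒ new: a28.
Derived: a28 (round 3), a18 (round 1), a3 (round 2), a34 (round 1). a2 never appears in any round.

a2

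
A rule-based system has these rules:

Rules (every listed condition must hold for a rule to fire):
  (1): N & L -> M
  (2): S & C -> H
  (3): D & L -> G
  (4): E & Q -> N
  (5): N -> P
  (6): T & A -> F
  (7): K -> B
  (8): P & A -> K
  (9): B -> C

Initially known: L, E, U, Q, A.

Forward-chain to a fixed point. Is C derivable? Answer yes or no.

Round 1 fires (4), giving N.
Round 2 fires (1), (5), giving M, P.
Round 3 fires (8), giving K.
Round 4 fires (7), giving B.
Round 5 fires (9), giving C.
C appears in round 5, so it is derivable.

yes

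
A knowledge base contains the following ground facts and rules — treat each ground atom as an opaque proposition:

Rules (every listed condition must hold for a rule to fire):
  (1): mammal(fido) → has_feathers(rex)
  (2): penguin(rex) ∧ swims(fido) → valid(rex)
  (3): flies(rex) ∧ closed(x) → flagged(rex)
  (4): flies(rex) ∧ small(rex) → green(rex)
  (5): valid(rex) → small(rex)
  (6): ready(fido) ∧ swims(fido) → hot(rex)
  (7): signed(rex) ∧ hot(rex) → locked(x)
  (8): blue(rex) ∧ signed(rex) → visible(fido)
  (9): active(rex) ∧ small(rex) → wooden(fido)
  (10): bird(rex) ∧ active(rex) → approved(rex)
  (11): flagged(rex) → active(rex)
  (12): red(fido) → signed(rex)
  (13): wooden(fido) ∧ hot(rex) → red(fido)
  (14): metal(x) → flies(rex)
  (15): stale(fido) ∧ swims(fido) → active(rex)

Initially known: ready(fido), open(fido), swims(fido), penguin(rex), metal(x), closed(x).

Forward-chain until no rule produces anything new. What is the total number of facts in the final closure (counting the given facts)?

17

Round 1 fires (2), (6), (14), giving valid(rex), hot(rex), flies(rex).
Round 2 fires (3), (5), giving flagged(rex), small(rex).
Round 3 fires (4), (11), giving green(rex), active(rex).
Round 4 fires (9), giving wooden(fido).
Round 5 fires (13), giving red(fido).
Round 6 fires (12), giving signed(rex).
Round 7 fires (7), giving locked(x).
Closure: {active(rex), closed(x), flagged(rex), flies(rex), green(rex), hot(rex), locked(x), metal(x), open(fido), penguin(rex), ready(fido), red(fido), signed(rex), small(rex), swims(fido), valid(rex), wooden(fido)} — 17 facts.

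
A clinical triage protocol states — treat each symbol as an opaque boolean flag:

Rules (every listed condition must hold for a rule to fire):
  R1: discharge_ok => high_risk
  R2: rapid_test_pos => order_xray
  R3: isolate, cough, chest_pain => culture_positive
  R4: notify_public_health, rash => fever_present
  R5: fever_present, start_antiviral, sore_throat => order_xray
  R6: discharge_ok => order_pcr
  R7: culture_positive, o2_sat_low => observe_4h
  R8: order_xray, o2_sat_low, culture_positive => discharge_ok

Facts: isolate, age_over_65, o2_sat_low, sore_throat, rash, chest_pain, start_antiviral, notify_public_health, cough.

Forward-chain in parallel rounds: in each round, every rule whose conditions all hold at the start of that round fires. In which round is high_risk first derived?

[1] R3 [isolate, cough, chest_pain => culture_positive]; R4 [notify_public_health, rash => fever_present]. ⇒ new: culture_positive, fever_present.
[2] R5 [fever_present, start_antiviral, sore_throat => order_xray]; R7 [culture_positive, o2_sat_low => observe_4h]. ⇒ new: order_xray, observe_4h.
[3] R8 [order_xray, o2_sat_low, culture_positive => discharge_ok]. ⇒ new: discharge_ok.
[4] R1 [discharge_ok => high_risk]; R6 [discharge_ok => order_pcr]. ⇒ new: high_risk, order_pcr.
high_risk first appears in round 4.

4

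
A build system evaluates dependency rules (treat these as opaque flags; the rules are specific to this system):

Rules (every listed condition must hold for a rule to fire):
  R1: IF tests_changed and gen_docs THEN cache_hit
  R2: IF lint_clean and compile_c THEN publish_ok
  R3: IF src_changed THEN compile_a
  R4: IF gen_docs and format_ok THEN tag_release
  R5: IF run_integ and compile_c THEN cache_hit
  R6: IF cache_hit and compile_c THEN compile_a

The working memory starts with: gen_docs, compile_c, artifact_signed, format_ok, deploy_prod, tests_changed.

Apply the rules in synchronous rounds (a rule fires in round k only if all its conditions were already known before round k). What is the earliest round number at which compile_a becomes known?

Round 1 — R1, R4, derive cache_hit, tag_release.
Round 2 — R6, derive compile_a.
compile_a first appears in round 2.

2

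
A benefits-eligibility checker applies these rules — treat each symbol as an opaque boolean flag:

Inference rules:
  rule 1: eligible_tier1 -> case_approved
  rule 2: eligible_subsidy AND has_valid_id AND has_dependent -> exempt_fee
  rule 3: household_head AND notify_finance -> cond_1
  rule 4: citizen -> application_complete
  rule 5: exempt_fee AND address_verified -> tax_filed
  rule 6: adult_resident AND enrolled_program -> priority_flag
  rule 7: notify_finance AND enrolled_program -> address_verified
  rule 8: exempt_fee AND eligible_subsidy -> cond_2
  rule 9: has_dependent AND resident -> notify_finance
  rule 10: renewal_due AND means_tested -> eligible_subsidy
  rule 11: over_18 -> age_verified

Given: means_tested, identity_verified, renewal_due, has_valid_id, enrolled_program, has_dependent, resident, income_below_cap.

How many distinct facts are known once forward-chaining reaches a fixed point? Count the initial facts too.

Round 1 fires rule 9, rule 10, giving notify_finance, eligible_subsidy.
Round 2 fires rule 2, rule 7, giving exempt_fee, address_verified.
Round 3 fires rule 5, rule 8, giving tax_filed, cond_2.
Closure: {address_verified, cond_2, eligible_subsidy, enrolled_program, exempt_fee, has_dependent, has_valid_id, identity_verified, income_below_cap, means_tested, notify_finance, renewal_due, resident, tax_filed} — 14 facts.

14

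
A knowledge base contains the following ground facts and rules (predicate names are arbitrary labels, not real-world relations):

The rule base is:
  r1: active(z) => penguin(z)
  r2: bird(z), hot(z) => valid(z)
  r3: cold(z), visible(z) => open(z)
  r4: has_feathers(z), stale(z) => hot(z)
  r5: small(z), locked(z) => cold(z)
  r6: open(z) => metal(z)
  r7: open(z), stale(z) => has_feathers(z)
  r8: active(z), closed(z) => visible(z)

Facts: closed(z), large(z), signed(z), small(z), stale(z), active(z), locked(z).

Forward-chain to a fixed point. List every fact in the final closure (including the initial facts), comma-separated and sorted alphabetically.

active(z), closed(z), cold(z), has_feathers(z), hot(z), large(z), locked(z), metal(z), open(z), penguin(z), signed(z), small(z), stale(z), visible(z)

Round 1 fires r1, r5, r8, giving penguin(z), cold(z), visible(z).
Round 2 fires r3, giving open(z).
Round 3 fires r6, r7, giving metal(z), has_feathers(z).
Round 4 fires r4, giving hot(z).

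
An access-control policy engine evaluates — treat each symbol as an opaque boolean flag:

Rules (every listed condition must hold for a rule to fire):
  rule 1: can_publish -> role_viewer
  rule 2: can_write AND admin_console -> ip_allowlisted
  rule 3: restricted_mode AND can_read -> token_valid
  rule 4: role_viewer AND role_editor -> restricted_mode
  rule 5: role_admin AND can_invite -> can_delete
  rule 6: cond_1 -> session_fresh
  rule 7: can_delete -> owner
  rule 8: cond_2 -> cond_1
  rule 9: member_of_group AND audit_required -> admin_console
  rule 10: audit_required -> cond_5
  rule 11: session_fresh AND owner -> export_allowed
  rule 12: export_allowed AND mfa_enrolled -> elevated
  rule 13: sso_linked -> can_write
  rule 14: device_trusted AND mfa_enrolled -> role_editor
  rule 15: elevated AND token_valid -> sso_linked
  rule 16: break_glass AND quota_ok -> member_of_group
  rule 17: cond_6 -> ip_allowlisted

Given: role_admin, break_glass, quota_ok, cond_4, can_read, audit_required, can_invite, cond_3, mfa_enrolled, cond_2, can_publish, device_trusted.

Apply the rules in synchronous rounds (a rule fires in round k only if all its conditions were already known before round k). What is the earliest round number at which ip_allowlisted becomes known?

Round 1 — rule 1, rule 5, rule 8, rule 10, rule 14, rule 16, derive role_viewer, can_delete, cond_1, cond_5, role_editor, member_of_group.
Round 2 — rule 4, rule 6, rule 7, rule 9, derive restricted_mode, session_fresh, owner, admin_console.
Round 3 — rule 3, rule 11, derive token_valid, export_allowed.
Round 4 — rule 12, derive elevated.
Round 5 — rule 15, derive sso_linked.
Round 6 — rule 13, derive can_write.
Round 7 — rule 2, derive ip_allowlisted.
ip_allowlisted first appears in round 7.

7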